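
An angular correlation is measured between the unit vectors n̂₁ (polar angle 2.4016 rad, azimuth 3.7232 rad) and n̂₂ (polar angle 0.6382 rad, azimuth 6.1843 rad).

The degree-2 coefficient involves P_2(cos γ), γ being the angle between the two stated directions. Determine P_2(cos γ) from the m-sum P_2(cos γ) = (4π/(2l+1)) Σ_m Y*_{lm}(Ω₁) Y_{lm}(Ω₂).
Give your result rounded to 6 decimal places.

0.729486

Expand P_2 via completeness: Σ_{m} conj(Y_{2,m}) at Ω₁ times Y_{2,m} at Ω₂ —
  term(m=-2) = +0.005015+0.023549i   from Y*(Ω₁)=+0.069615+0.161236i, Y(Ω₂)=+0.134424+0.026937i
  term(m=-1) = +0.110527+0.089469i   from Y*(Ω₁)=+0.321433+0.211332i, Y(Ω₂)=+0.367850+0.036494i
  term(m=+0) = +0.059170+0.000000i   from Y*(Ω₁)=+0.200598-0.000000i, Y(Ω₂)=+0.294968+0.000000i
  term(m=+1) = +0.110527-0.089469i   from Y*(Ω₁)=-0.321433+0.211332i, Y(Ω₂)=-0.367850+0.036494i
  term(m=+2) = +0.005015-0.023549i   from Y*(Ω₁)=+0.069615-0.161236i, Y(Ω₂)=+0.134424-0.026937i
Total Σ_m = +0.290253-0.000000i. Multiply by 2.513274: +0.729486-0.000000i. P_2(cos γ) = 0.729486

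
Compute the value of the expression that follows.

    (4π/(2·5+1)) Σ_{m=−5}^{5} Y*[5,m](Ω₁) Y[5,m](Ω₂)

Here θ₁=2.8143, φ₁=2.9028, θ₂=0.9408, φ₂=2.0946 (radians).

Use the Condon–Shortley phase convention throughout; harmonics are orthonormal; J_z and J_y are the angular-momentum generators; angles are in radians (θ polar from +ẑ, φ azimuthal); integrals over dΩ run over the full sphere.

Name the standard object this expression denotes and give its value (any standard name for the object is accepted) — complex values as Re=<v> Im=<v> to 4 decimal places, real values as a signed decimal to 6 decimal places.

Legendre polynomial (addition theorem), -0.296481

This sum is the spherical-harmonic addition theorem: it equals the Legendre polynomial P_l(cos γ) of the angle γ between the two directions.
Addition theorem: P_5(cos γ) = (4π/11) Σ_m Y*_{lm}(Ω₁) Y_{lm}(Ω₂), m = −5…5:
  m=-5: Y*=(-0.000586, 0.001482)  Y=(-0.079795, 0.138537)  product (-0.000159, -0.000199)
  m=-4: Y*=(-0.008572, 0.012119)  Y=(-0.184568, -0.319077)  product (0.005449, 0.000498)
  m=-3: Y*=(-0.061286, 0.053360)  Y=(0.387614, -0.000238)  product (-0.023743, 0.020698)
  m=-2: Y*=(-0.248927, 0.128831)  Y=(-0.013441, 0.023302)  product (0.000344, -0.007532)
  m=-1: Y*=(-0.533278, 0.129820)  Y=(0.172078, 0.297907)  product (-0.130440, -0.136528)
  m=+0: Y*=(-0.319527, -0.000000)  Y=(-0.117582, 0.000000)  product (0.037571, 0.000000)
  m=+1: Y*=(0.533278, 0.129820)  Y=(-0.172078, 0.297907)  product (-0.130440, 0.136528)
  m=+2: Y*=(-0.248927, -0.128831)  Y=(-0.013441, -0.023302)  product (0.000344, 0.007532)
  m=+3: Y*=(0.061286, 0.053360)  Y=(-0.387614, -0.000238)  product (-0.023743, -0.020698)
  m=+4: Y*=(-0.008572, -0.012119)  Y=(-0.184568, 0.319077)  product (0.005449, -0.000498)
  m=+5: Y*=(0.000586, 0.001482)  Y=(0.079795, 0.138537)  product (-0.000159, 0.000199)
Total Σ_m = (-0.259526, 0.000000). Multiply by 1.142397: (-0.296481, 0.000000). P_5(cos γ) = -0.296481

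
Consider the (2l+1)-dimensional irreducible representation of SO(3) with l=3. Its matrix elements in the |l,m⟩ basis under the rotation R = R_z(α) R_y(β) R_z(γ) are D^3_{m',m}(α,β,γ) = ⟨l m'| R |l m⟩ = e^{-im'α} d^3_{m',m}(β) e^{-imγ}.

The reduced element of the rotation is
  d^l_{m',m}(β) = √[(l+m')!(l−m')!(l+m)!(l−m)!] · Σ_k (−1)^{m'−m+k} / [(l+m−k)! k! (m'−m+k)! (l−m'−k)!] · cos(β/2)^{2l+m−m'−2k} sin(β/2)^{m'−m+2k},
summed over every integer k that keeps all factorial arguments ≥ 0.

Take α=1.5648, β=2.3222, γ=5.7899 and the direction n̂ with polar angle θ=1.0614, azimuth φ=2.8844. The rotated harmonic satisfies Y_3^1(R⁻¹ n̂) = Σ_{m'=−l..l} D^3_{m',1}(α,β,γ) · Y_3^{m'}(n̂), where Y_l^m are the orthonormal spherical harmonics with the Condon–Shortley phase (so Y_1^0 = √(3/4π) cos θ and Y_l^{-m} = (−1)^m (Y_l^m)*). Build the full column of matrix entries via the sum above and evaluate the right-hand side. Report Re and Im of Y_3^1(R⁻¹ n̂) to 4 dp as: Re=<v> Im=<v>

Need the full column D^3_{m',1} for m'=−3..3 at α=1.5648, β=2.3222, γ=5.7899.
cos(β/2)=0.398331, sin(β/2)=0.917242
d^3_{-3,1}: single k=4 term ⇒ +0.434980;  D = +0.199047-0.386765i
d^3_{-2,1}: k∈[3..4] ⇒ +0.308470 -0.817830 = -0.509360;  D = +0.451495+0.235796i
d^3_{-1,1}: k∈[2..4] ⇒ +0.127085 -0.898490 +0.595529 = -0.175876;  D = +0.082351-0.155405i
d^3_{0,1}: k∈[1..3] ⇒ +0.031864 -0.506868 +0.895888 = +0.420883;  D = +0.370706+0.199298i
d^3_{1,1}: k∈[0..2] ⇒ +0.003995 -0.169447 +0.673867 = +0.508415;  D = +0.243427-0.446351i
d^3_{2,1}: k∈[0..1] ⇒ -0.029087 +0.308470 = +0.279383;  D = -0.244471-0.135235i
d^3_{3,1}: single k=0 term ⇒ +0.082033;  D = -0.040138+0.071543i
Y_3^{m'}(θ=1.0614,φ=2.8844) and Σ D·Y over m':
  (+0.1990-0.3868i)·(-0.1990-0.1936i)  (+0.4515+0.2358i)·(+0.3307+0.1869i)  (+0.0824-0.1554i)·(-0.0516-0.0136i)  (+0.3707+0.1993i)·(-0.3296+0.0000i)  (+0.2434-0.4464i)·(+0.0516-0.0136i)  (-0.2445-0.1352i)·(+0.3307-0.1869i)  (-0.0401+0.0715i)·(+0.1990-0.1936i)
Y_3^1(R⁻¹ n̂) = -0.231527+0.138664i

Re=-0.2315 Im=0.1387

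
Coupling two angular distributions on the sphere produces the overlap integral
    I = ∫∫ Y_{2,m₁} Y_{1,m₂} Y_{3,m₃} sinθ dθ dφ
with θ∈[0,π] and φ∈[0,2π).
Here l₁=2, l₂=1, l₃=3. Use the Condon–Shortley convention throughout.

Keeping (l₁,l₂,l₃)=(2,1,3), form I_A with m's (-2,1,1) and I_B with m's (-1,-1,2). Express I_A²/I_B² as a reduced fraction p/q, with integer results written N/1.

1/10

Shared (l₁,l₂,l₃)=(2,1,3): N and (l;000)² cancel in I_A²/I_B².
A: Δ = 0!·4!·2!/7! = 1/105; Racah Σ t=0..0: t=0:+1/48 = 1/48; ⇒ 3j(2 1 3; -2 1 1)² = 1/105, sgn +1
B: Δ = 0!·4!·2!/7! = 1/105; Racah Σ t=0..0: t=0:+1/12 = 1/12; ⇒ 3j(2 1 3; -1 -1 2)² = 2/21, sgn -1
I_A²/I_B² = (1/105)/(2/21) = 1/10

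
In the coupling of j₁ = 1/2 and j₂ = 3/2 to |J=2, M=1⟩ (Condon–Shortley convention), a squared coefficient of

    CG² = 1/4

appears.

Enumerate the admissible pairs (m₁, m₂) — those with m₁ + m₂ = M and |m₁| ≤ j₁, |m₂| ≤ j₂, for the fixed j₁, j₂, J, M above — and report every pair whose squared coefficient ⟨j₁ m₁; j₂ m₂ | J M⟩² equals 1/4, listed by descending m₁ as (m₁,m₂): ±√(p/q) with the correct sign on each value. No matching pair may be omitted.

Admissible pairs with m₁+m₂ = M = 1: (-1/2,3/2), (1/2,1/2)
  (m₁,m₂)=(1/2,1/2): CG² = 3/4, CG = +√(3/4)
  (m₁,m₂)=(-1/2,3/2): CG² = 1/4, CG = +√(1/4)   ← matches the target
Pairs with CG² = 1/4: (-1/2,3/2): +√(1/4)

(-1/2,3/2): +√(1/4)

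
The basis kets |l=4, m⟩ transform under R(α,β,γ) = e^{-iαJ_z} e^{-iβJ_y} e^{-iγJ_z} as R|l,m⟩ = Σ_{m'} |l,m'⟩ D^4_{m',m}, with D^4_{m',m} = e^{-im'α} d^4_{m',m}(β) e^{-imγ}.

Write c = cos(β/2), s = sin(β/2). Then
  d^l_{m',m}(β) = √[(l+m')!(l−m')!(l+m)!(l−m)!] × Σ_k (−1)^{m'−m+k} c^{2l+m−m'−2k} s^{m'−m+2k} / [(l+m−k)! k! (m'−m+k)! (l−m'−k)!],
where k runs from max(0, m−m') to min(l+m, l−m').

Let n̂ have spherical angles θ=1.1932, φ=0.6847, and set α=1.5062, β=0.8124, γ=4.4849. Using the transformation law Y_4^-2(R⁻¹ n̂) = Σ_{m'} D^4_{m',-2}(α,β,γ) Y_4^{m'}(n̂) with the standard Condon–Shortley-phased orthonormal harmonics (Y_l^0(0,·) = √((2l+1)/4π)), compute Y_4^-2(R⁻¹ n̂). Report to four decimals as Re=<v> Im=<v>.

Re=0.2488 Im=-0.3395

Need the full column D^4_{m',-2} for m'=−4..4 at α=1.5062, β=0.8124, γ=4.4849.
cos(β/2)=0.918629, sin(β/2)=0.395121
d^4_{-4,-2}: single k=2 term ⇒ +0.496456;  D = -0.375403+0.324871i
d^4_{-3,-2}: k∈[1..2] ⇒ +0.816160 -0.452978 = +0.363182;  D = +0.219436+0.289394i
d^4_{-2,-2}: k∈[0..2] ⇒ +0.507132 -1.125856 +0.260360 = -0.358365;  D = -0.298937+0.197641i
d^4_{-1,-2}: k∈[0..2] ⇒ -0.925439 +0.856049 -0.105582 = -0.174971;  D = +0.086875+0.151881i
d^4_{0,-2}: k∈[0..2] ⇒ +0.890068 -0.439109 +0.030464 = +0.481422;  D = -0.432447+0.211557i
d^4_{1,-2}: k∈[0..2] ⇒ -0.570699 +0.158372 -0.005860 = -0.418187;  D = -0.159137-0.386724i
d^4_{2,-2}: k∈[0..2] ⇒ +0.260360 -0.038534 +0.000594 = +0.222420;  D = +0.210720-0.071186i
d^4_{3,-2}: k∈[0..1] ⇒ -0.083803 +0.005168 = -0.078635;  D = +0.020306+0.075968i
d^4_{4,-2}: single k=0 term ⇒ +0.016992;  D = -0.016665+0.003319i
Y_4^{m'}(θ=1.1932,φ=0.6847) and Σ D·Y over m':
  (-0.3754+0.3249i)·(-0.3040-0.1295i)  (+0.2194+0.2894i)·(-0.1722-0.3282i)  (-0.2989+0.1976i)·(-0.0028+0.0137i)  (+0.0869+0.1519i)·(-0.2573+0.2101i)  (-0.4324+0.2116i)·(-0.0456+0.0000i)  (-0.1591-0.3867i)·(+0.2573+0.2101i)  (+0.2107-0.0712i)·(-0.0028-0.0137i)  (+0.0203+0.0760i)·(+0.1722-0.3282i)  (-0.0167+0.0033i)·(-0.3040+0.1295i)
Y_4^-2(R⁻¹ n̂) = +0.248752-0.339491i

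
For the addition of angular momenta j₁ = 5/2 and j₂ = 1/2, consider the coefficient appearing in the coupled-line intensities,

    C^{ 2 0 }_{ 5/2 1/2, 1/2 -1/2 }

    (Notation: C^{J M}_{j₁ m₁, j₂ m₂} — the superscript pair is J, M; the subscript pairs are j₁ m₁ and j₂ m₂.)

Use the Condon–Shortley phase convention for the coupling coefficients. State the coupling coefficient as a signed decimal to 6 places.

+0.707107

√[5·1!4!0!/6! · 3!2!0!1!2!2!] = √(8)
  +(−1)^0/∏(0,1,2,0,2,0)! = 1/4  (running 1/4)
⟨..|..⟩ = √(8)·(1/4) = +0.707107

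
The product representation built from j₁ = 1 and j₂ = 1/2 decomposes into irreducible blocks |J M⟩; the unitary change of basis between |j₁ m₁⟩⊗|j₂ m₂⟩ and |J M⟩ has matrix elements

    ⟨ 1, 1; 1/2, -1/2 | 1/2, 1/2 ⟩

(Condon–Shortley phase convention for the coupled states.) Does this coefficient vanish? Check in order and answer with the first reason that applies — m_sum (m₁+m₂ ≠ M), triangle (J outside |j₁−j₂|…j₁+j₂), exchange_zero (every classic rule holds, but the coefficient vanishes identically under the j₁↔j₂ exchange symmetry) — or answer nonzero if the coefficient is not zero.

nonzero

m-sum: m₁+m₂ = 1+(-1/2) = 1/2, M = 1/2  ✓
triangle: |j₁−j₂| = 1/2 ≤ J = 1/2 ≤ j₁+j₂ = 3/2  ✓
exchange: j₁≠j₂ or m₁≠m₂ — the exchange symmetry imposes no constraint here
value check: CG = +√(2/3) = +0.816497 ≠ 0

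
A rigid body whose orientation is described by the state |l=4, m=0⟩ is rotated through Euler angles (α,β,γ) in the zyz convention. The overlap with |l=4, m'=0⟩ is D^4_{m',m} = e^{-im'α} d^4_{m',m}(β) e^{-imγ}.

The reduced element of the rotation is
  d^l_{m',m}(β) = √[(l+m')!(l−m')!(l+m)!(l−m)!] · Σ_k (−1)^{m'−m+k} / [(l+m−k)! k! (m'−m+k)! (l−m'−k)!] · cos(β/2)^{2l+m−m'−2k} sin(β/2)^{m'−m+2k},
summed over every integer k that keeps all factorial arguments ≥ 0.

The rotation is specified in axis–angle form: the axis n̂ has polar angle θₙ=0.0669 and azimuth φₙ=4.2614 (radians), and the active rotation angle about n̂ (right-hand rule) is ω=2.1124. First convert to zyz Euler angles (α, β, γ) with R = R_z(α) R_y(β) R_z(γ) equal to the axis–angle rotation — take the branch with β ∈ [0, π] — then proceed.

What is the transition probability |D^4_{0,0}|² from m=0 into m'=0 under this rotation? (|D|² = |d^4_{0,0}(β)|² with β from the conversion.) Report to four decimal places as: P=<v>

P=0.8710

Axis–angle → zyz. n̂ = (sinθₙcosφₙ, sinθₙsinφₙ, cosθₙ) = (-0.029137, -0.060166, +0.997763), ω = 2.1124.
R = I cosω + sinω [n̂]ₓ + (1−cosω) n̂n̂ᵀ gives
  R = [-0.514224, -0.852309, -0.095614; +0.857623, -0.510025, -0.066012; +0.007497, -0.115946, +0.993227]
β = atan2(√(R₁₃²+R₂₃²), R₃₃) = 0.116451; α = atan2(R₂₃, R₁₃) mod 2π = 3.745844; γ = atan2(R₃₂, −R₃₁) mod 2π = 4.647822
D^4_{0,0}(3.7458,0.1165,4.6478) = e^{-i·0·3.7458}·d^4_{0,0}(0.1165)·e^{-i·0·4.6478}. Compute d first:
With c≡cos(β/2)=0.998305 and s≡sin(β/2)=0.058192, N=[24·24·24·24]^{1/2}=576.000000
The bounds max(0,m−m')=0 and min(l+m,l−m')=4 give 5 terms
  k=0: (−1)^0·576.0000/(576)·0.9983^8·0.0582^0 = +0.986523
  k=1: (−1)^1·576.0000/(36)·0.9983^6·0.0582^2 = -0.053633
  k=2: (−1)^2·576.0000/(16)·0.9983^4·0.0582^4 = +0.000410
  k=3: (−1)^3·576.0000/(36)·0.9983^2·0.0582^6 = -0.000001
  k=4: (−1)^4·576.0000/(576)·0.9983^0·0.0582^8 = +0.000000
d^4_{0,0}(0.1165) = +0.986523 -0.053633 +0.000410 -0.000001 +0.000000 = +0.933299
|D^4_{0,0}|² = |d^4_{0,0}(β)|² = (+0.933299)² = 0.871048 (the z-rotation phases have unit modulus)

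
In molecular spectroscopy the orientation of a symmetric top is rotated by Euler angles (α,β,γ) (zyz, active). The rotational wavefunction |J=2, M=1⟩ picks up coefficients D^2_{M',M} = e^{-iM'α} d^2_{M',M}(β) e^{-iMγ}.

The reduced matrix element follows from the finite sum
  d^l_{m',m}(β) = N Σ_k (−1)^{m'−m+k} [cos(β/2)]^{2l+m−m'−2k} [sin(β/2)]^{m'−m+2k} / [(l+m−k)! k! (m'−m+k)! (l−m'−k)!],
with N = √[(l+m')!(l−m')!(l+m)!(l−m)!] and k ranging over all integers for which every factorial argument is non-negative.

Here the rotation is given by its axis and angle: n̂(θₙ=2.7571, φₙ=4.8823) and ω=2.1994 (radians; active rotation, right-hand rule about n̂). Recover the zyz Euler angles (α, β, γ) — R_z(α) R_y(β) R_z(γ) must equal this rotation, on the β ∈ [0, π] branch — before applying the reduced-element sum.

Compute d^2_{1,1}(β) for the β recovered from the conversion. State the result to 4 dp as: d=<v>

Axis–angle → zyz. n̂ = (sinθₙcosφₙ, sinθₙsinφₙ, cosθₙ) = (+0.063426, -0.369688, -0.926989), ω = 2.1994.
R = I cosω + sinω [n̂]ₓ + (1−cosω) n̂n̂ᵀ gives
  R = [-0.581628, +0.712559, -0.392389; -0.787030, -0.370984, +0.492905; +0.205655, +0.595509, +0.776579]
β = atan2(√(R₁₃²+R₂₃²), R₃₃) = 0.681578; α = atan2(R₂₃, R₁₃) mod 2π = 2.243138; γ = atan2(R₃₂, −R₃₁) mod 2π = 1.903316
d^2_{1,1}(β=0.6816) via the finite sum:
Half-angle: c=0.942491, s=0.334231. N=√(6·1·6·1)=6.000000
The bounds max(0,m−m')=0 and min(l+m,l−m')=1 give 2 terms
  k=0: (−1)^0·6.0000/(6)·0.9425^4·0.3342^0 = +0.789059
  k=1: (−1)^1·6.0000/(2)·0.9425^2·0.3342^2 = -0.297693
d^2_{1,1}(0.6816) = +0.789059 -0.297693 = +0.491365

d=0.4914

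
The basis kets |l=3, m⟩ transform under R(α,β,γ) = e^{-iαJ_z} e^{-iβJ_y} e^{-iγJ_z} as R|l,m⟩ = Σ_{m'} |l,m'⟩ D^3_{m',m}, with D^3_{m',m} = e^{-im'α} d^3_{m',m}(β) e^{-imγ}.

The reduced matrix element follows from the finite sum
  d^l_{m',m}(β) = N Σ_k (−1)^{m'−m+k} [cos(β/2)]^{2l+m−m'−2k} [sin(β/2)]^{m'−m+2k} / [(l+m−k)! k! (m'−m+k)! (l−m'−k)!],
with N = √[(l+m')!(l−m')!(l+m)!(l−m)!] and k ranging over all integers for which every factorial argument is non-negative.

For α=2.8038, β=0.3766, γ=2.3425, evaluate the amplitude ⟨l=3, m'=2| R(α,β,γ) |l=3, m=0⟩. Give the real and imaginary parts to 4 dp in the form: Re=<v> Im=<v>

Re=0.1344 Im=0.1077

First d^3_{2,0}(β=0.3766), then the phase factors e^{-i(2)α} and e^{-i(0)γ}:
c=cos(0.376600/2)=0.982324, s=sin(0.376600/2)=0.187189; N=√[120·1·6·6]=65.726707
k: max(0,(0)−(2))=0 … min(3+(0),3−(2))=1
  k=0: (−1)^2·65.7267/(12)·0.9823^4·0.1872^2 = +0.178707
  k=1: (−1)^3·65.7267/(12)·0.9823^2·0.1872^4 = -0.006489
d^3_{2,0}(0.3766) = +0.178707 -0.006489 = +0.172218
Attach z-rotation phases: D = e^{-i(2)(2.8038)}·(+0.172218)·e^{-i(0)(2.3425)} = +0.134388+0.107697i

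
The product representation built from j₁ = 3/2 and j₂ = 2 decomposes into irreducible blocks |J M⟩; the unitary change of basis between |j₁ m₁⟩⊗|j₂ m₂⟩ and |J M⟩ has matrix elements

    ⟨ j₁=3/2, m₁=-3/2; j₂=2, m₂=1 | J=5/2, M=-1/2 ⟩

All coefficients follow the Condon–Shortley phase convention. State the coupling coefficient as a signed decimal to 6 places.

√[6·1!2!3!/7! · 0!3!3!1!2!3!] = √(216/35)
  +(−1)^1/∏(1,0,2,2,0,1)! = -1/4  (running -1/4)
⟨..|..⟩ = √(216/35)·(-1/4) = -0.621059

-0.621059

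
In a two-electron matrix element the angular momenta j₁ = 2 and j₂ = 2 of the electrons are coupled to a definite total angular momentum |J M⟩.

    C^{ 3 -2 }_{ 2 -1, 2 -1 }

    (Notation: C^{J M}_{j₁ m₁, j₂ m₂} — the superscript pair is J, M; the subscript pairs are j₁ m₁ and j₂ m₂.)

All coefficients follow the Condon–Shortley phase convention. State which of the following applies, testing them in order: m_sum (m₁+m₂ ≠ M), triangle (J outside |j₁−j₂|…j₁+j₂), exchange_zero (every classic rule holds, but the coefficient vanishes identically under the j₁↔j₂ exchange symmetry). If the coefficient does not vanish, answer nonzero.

m-sum: m₁+m₂ = -1+(-1) = -2, M = -2  ✓
triangle: |j₁−j₂| = 0 ≤ J = 3 ≤ j₁+j₂ = 4  ✓
exchange: j₁=j₂ and m₁=m₂, and (−1)^(j₁+j₂−J) = (−1)^1 = −1 forces ⟨j₁m₁;j₂m₂|JM⟩ = −⟨j₂m₂;j₁m₁|JM⟩ = −⟨j₁m₁;j₂m₂|JM⟩ ⇒ the coefficient vanishes identically
Racah sum check: Σ_k collapses to 0 ⇒ CG = 0

exchange_zero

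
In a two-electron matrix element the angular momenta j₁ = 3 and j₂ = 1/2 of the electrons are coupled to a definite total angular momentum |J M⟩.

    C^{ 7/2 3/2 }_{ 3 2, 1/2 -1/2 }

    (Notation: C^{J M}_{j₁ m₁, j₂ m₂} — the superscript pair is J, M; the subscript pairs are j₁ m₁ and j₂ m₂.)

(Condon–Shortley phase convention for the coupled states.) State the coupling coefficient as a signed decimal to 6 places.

+0.534522  (= +√(2/7))

triangle: 0!*6!*1!/8! = 720/40320
(j±m)!: 5!*1!*0!*1!*5!*2! = 28800
prefactor² = (2J+1)*Δ*N² = 28800/7
  k=0: +1/(0!*0!*1!*0!*5!*1!) = 1/120
Σ = 1/120  ⇒  CG² = 28800/7*(1/120)² = 2/7
CG = +√(2/7) = +0.534522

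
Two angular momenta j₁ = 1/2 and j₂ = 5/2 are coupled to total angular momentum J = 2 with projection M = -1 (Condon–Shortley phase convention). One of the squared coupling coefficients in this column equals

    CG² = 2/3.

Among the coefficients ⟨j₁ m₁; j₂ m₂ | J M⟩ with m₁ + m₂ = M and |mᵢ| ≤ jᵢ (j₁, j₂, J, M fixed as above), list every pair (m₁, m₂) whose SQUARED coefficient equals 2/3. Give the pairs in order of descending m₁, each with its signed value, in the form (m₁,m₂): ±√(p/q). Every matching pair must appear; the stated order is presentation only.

Admissible pairs with m₁+m₂ = M = -1: (-1/2,-1/2), (1/2,-3/2)
  (m₁,m₂)=(1/2,-3/2): CG² = 2/3, CG = +√(2/3)   ← matches the target
  (m₁,m₂)=(-1/2,-1/2): CG² = 1/3, CG = −√(1/3)
Pairs with CG² = 2/3: (1/2,-3/2): +√(2/3)

(1/2,-3/2): +√(2/3)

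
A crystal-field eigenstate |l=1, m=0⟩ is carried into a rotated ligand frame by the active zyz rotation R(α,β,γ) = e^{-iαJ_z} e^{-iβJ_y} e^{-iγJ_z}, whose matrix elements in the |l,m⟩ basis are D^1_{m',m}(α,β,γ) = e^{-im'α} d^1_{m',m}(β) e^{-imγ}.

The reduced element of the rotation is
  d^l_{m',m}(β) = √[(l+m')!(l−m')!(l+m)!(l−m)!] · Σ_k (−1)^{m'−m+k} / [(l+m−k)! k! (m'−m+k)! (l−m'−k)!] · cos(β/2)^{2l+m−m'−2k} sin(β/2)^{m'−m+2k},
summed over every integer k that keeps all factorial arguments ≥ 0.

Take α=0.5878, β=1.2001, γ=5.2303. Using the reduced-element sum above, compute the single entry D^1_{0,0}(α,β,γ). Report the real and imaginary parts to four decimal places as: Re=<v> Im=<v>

First d^1_{0,0}(β=1.2001), then the phase factors e^{-i(0)α} and e^{-i(0)γ}:
With c≡cos(β/2)=0.825307 and s≡sin(β/2)=0.564684, N=[1·1·1·1]^{1/2}=1.000000
k∈{0,1} keeps every argument non-negative
  k=0: (−1)^0·1.0000/(1)·0.8253^2·0.5647^0 = +0.681132
  k=1: (−1)^1·1.0000/(1)·0.8253^0·0.5647^2 = -0.318868
d^1_{0,0}(1.2001) = +0.681132 -0.318868 = +0.362265
Phases: e^{-i·(0)·0.5878}=+1.000000+0.000000i, e^{-i·(0)·5.2303}=+1.000000+0.000000i ⇒ D=+0.362265+0.000000i

Re=0.3623 Im=0.0000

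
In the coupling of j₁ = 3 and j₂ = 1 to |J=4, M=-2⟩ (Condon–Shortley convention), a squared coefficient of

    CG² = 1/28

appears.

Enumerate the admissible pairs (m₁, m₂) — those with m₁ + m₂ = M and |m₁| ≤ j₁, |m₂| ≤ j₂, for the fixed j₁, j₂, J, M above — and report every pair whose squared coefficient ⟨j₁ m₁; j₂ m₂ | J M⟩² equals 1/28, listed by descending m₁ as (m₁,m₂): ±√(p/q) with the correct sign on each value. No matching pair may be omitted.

(-3,1): +√(1/28)

Admissible pairs with m₁+m₂ = M = -2: (-3,1), (-2,0), (-1,-1)
  (m₁,m₂)=(-1,-1): CG² = 15/28, CG = +√(15/28)
  (m₁,m₂)=(-2,0): CG² = 3/7, CG = +√(3/7)
  (m₁,m₂)=(-3,1): CG² = 1/28, CG = +√(1/28)   ← matches the target
Pairs with CG² = 1/28: (-3,1): +√(1/28)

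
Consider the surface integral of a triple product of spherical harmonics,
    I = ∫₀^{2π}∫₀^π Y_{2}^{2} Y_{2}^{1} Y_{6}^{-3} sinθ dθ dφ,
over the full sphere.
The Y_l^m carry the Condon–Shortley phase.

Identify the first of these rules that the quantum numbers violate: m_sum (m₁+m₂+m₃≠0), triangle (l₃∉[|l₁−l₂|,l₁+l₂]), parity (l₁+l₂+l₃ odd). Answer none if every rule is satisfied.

triangle

Σmᵢ = 0  ✓
l₃∈[|l₁−l₂|,l₁+l₂]=[0,4] required, l₃=6 fails  ✗
Σlᵢ = 10 ⇒ even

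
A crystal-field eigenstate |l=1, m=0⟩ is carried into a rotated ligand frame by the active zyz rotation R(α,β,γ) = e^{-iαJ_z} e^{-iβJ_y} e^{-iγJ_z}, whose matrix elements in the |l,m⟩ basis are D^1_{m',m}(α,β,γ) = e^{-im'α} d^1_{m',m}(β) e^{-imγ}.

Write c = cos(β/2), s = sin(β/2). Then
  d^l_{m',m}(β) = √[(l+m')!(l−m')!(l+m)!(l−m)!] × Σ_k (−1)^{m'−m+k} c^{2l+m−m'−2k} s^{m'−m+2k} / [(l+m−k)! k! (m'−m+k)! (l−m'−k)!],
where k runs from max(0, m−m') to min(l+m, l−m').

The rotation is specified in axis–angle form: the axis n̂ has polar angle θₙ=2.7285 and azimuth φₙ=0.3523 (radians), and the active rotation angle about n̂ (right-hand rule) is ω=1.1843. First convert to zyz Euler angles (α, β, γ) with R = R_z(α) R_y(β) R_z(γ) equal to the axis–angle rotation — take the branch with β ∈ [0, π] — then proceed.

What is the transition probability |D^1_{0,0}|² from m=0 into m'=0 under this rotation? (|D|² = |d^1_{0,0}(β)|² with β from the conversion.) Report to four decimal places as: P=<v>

Axis–angle → zyz. n̂ = (sinθₙcosφₙ, sinθₙsinφₙ, cosθₙ) = (+0.376788, +0.138521, -0.915884), ω = 1.1843.
R = I cosω + sinω [n̂]ₓ + (1−cosω) n̂n̂ᵀ gives
  R = [+0.465400, +0.880843, -0.086709; -0.815805, +0.388901, -0.428041; -0.343315, +0.269948, +0.899590]
β = atan2(√(R₁₃²+R₂₃²), R₃₃) = 0.451966; α = atan2(R₂₃, R₁₃) mod 2π = 4.512522; γ = atan2(R₃₂, −R₃₁) mod 2π = 0.666329
First d^1_{0,0}(β=0.4520), then the phase factors e^{-i(0)α} and e^{-i(0)γ}:
Half-angle: c=0.974574, s=0.224064. N=√(1·1·1·1)=1.000000
The bounds max(0,m−m')=0 and min(l+m,l−m')=1 give 2 terms
  k=0: (−1)^0·1.0000/(1)·0.9746^2·0.2241^0 = +0.949795
  k=1: (−1)^1·1.0000/(1)·0.9746^0·0.2241^2 = -0.050205
d^1_{0,0}(0.4520) = +0.949795 -0.050205 = +0.899590
|D^1_{0,0}|² = |d^1_{0,0}(β)|² = (+0.899590)² = 0.809263 (the z-rotation phases have unit modulus)

P=0.8093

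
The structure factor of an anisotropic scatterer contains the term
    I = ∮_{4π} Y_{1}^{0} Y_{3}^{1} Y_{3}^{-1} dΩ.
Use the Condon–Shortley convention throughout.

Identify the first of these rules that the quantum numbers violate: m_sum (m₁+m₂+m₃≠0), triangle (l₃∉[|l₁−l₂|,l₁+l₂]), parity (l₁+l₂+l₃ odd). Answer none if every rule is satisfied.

Σmᵢ = 0  ✓
l₃∈[|l₁−l₂|,l₁+l₂]=[2,4], have l₃=3  ✓
Σlᵢ = 7 ⇒ odd  ✗

parity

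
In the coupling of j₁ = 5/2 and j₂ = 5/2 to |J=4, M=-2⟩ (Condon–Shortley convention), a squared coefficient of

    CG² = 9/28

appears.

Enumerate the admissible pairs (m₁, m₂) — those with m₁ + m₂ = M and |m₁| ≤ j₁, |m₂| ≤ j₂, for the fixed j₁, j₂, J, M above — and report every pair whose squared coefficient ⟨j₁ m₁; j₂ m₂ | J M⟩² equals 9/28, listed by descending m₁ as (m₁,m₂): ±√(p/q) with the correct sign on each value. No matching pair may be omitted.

(1/2,-5/2): +√(9/28); (-5/2,1/2): −√(9/28)

Admissible pairs with m₁+m₂ = M = -2: (-5/2,1/2), (-3/2,-1/2), (-1/2,-3/2), (1/2,-5/2)
  (m₁,m₂)=(1/2,-5/2): CG² = 9/28, CG = +√(9/28)   ← matches the target
  (m₁,m₂)=(-1/2,-3/2): CG² = 5/28, CG = +√(5/28)
  (m₁,m₂)=(-3/2,-1/2): CG² = 5/28, CG = −√(5/28)
  (m₁,m₂)=(-5/2,1/2): CG² = 9/28, CG = −√(9/28)   ← matches the target
Pairs with CG² = 9/28: (1/2,-5/2): +√(9/28); (-5/2,1/2): −√(9/28)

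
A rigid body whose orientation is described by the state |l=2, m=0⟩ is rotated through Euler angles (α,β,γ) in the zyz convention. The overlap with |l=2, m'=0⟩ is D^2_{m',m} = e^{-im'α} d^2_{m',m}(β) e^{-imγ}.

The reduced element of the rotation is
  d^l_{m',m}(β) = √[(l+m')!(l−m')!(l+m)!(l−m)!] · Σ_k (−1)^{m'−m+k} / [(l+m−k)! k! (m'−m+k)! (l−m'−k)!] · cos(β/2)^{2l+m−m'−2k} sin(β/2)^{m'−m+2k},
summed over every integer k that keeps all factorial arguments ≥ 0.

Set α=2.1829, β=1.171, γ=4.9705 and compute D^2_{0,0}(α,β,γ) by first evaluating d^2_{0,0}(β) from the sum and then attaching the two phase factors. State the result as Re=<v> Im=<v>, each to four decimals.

Split into d^2_{0,0}(β=1.1710) × two z-phases.
With c≡cos(β/2)=0.833436 and s≡sin(β/2)=0.552616, N=[2·2·2·2]^{1/2}=4.000000
k: max(0,(0)−(0))=0 … min(2+(0),2−(0))=2
  k=0: (−1)^0·4.0000/(4)·0.8334^4·0.5526^0 = +0.482491
  k=1: (−1)^1·4.0000/(1)·0.8334^2·0.5526^2 = -0.848499
  k=2: (−1)^2·4.0000/(4)·0.8334^0·0.5526^4 = +0.093260
d^2_{0,0}(1.1710) = +0.482491 -0.848499 +0.093260 = -0.272749
Attach z-rotation phases: D = e^{-i(0)(2.1829)}·(-0.272749)·e^{-i(0)(4.9705)} = -0.272749+0.000000i

Re=-0.2727 Im=0.0000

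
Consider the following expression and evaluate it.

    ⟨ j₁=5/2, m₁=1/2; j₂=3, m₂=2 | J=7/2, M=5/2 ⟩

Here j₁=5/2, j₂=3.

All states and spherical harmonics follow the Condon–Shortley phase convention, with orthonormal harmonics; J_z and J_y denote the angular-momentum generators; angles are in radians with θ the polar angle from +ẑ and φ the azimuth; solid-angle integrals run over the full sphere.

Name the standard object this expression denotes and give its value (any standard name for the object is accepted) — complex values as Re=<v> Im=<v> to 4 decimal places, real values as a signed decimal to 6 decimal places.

This is a Clebsch–Gordan (vector-coupling) coefficient.
√[8·2!3!4!/10! · 3!2!5!1!6!1!] = √(4608/7)
  +(−1)^1/∏(1,1,1,4,2,0)! = -1/48  (running -1/48)
  +(−1)^2/∏(2,0,0,3,3,1)! = 1/72  (running -1/144)
⟨..|..⟩ = √(4608/7)·(-1/144) = -0.178174

Clebsch–Gordan coefficient, −√(2/63) ≈ -0.178174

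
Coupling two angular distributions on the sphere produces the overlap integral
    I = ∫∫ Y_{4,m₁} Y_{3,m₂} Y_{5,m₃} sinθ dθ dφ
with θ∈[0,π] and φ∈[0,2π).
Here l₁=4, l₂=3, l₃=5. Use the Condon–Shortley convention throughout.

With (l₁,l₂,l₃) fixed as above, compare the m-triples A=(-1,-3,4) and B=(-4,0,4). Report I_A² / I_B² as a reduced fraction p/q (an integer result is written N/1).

l's match ⇒ only the (l;m) 3-j factors differ between A and B.
A: triangle coeff Δ(4,3,5) = 1/180180; Σ_t [0,0]: t=0:+1/5760 = 1/5760; (3j)²=9/286 [(4 3 5; -1 -3 4)], sign=-1
B: triangle coeff Δ(4,3,5) = 1/180180; Σ_t [2,2]: t=2:+1/8640 = 1/8640; (3j)²=28/715 [(4 3 5; -4 0 4)], sign=-1
I_A²/I_B² = (9/286)/(28/715) = 45/56

45/56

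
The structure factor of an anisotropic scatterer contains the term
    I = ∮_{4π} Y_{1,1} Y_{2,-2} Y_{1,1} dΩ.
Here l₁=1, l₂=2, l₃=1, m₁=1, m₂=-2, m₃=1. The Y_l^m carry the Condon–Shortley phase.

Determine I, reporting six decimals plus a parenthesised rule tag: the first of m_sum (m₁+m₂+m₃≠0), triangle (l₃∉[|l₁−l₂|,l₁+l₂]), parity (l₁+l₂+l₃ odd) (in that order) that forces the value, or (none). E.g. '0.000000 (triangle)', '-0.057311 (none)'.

0.309019 (none)

m-sum 0 ✓  L=4 even ✓  1≤1≤3 ✓
Π(2lᵢ+1) = 3×5×3 = 45
triangle coeff Δ(1,2,1) = 1/30
Σ_t [1,1]: t=1:−1/1 = -1/1
(3j)²=2/15 [(1 2 1; 0 0 0)], sign=+1
Σ_t [0,0]: t=0:+1/4 = 1/4
(3j)²=1/5 [(1 2 1; 1 -2 1)], sign=+1
⇒ 4πI² = 6/5
I = (+1)√(6/5/(4π)) = 0.30901936
No selection rule forces the value: the integral is nonzero (none).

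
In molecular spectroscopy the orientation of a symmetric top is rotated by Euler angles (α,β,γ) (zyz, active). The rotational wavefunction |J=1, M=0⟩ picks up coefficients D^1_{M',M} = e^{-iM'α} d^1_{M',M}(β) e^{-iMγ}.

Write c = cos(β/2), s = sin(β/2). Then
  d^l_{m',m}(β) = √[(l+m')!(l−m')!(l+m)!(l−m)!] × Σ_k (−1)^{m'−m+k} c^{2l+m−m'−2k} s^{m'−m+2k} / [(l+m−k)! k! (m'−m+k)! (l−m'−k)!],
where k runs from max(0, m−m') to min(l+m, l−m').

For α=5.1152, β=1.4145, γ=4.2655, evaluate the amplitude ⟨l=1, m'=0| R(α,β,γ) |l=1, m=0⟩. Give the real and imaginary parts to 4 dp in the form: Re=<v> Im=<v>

Split into d^1_{0,0}(β=1.4145) × two z-phases.
With c≡cos(β/2)=0.760152 and s≡sin(β/2)=0.649746, N=[1·1·1·1]^{1/2}=1.000000
The bounds max(0,m−m')=0 and min(l+m,l−m')=1 give 2 terms
  k=0: (−1)^0·1.0000/(1)·0.7602^2·0.6497^0 = +0.577830
  k=1: (−1)^1·1.0000/(1)·0.7602^0·0.6497^2 = -0.422170
d^1_{0,0}(1.4145) = +0.577830 -0.422170 = +0.155661
Attach z-rotation phases: D = e^{-i(0)(5.1152)}·(+0.155661)·e^{-i(0)(4.2655)} = +0.155661+0.000000i

Re=0.1557 Im=0.0000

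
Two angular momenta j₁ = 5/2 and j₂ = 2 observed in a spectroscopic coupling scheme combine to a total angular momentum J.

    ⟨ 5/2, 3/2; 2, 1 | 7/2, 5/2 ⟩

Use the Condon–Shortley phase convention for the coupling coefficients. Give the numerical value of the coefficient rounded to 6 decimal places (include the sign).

+0.125988  (= +√(1/63))

triangle: 1!×4!×3!/9! = 144/362880
(j±m)!: 4!×1!×3!×1!×6!×1! = 103680
prefactor² = (2J+1)×Δ×N² = 2304/7
  k=0: +1/(0!×1!×1!×3!×3!×0!) = 1/36
  k=1: −1/(1!×0!×0!×2!×4!×1!) = -1/48
Σ = 1/144  ⇒  CG² = 2304/7×(1/144)² = 1/63
CG = +√(1/63) = +0.125988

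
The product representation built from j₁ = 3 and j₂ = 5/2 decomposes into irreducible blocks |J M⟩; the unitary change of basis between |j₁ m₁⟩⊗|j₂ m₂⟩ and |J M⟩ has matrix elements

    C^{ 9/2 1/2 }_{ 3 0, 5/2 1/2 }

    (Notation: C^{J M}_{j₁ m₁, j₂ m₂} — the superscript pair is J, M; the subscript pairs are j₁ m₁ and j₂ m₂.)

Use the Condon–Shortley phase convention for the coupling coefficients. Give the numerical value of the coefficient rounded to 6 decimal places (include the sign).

-0.208063  (= −√(10/231))

triangle: 1!·5!·4!/11! = 2880/39916800
(j±m)!: 3!·3!·3!·2!·5!·4! = 1244160
prefactor² = (2J+1)·Δ·N² = 69120/77
  k=0: +1/(0!·1!·3!·3!·2!·1!) = 1/72
  k=1: −1/(1!·0!·2!·2!·3!·2!) = -1/48
Σ = -1/144  ⇒  CG² = 69120/77·(-1/144)² = 10/231
CG = −√(10/231) = -0.208063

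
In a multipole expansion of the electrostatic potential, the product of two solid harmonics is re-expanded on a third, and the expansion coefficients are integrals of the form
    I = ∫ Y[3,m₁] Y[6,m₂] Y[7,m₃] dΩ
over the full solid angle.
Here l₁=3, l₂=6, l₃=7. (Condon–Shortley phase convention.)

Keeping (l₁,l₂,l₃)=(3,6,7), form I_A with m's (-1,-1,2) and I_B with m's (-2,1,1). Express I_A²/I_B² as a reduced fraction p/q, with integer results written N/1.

10443/12005

Same 3,6,7: normalisation and zero-m 3j drop out of the ratio.
A: Δ: 2! 4! 10! / 17! → 1/2042040; sum: t=0:+1/691200 t=1:−1/103680 t=2:+1/241920 = -59/14515200; 3j²(3 6 7; -1 -1 2) = Δ·Π!·Σ² = 3481/340340  (sign +1)
B: Δ: 2! 4! 10! / 17! → 1/2042040; sum: t=1:−1/414720 t=2:+1/172800 = 7/2073600; 3j²(3 6 7; -2 1 1) = Δ·Π!·Σ² = 343/29172  (sign +1)
I_A²/I_B² = (3481/340340)/(343/29172) = 10443/12005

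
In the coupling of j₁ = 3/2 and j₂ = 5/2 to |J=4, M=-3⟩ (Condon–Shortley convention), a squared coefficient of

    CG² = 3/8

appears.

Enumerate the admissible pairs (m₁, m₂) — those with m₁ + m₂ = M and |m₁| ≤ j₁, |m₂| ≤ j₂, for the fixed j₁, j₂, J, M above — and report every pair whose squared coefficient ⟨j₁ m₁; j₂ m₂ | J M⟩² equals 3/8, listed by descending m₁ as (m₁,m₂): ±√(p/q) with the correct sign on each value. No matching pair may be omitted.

(-1/2,-5/2): +√(3/8)

Admissible pairs with m₁+m₂ = M = -3: (-3/2,-3/2), (-1/2,-5/2)
  (m₁,m₂)=(-1/2,-5/2): CG² = 3/8, CG = +√(3/8)   ← matches the target
  (m₁,m₂)=(-3/2,-3/2): CG² = 5/8, CG = +√(5/8)
Pairs with CG² = 3/8: (-1/2,-5/2): +√(3/8)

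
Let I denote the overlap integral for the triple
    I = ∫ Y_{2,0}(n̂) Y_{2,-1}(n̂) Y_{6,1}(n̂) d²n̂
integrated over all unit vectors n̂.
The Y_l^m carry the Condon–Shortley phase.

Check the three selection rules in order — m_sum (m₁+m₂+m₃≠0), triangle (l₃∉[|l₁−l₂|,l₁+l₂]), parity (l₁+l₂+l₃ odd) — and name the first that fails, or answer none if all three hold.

Σmᵢ = 0  ✓
l₃∈[|l₁−l₂|,l₁+l₂]=[0,4] required, l₃=6 fails  ✗
Σlᵢ = 10 ⇒ even

triangle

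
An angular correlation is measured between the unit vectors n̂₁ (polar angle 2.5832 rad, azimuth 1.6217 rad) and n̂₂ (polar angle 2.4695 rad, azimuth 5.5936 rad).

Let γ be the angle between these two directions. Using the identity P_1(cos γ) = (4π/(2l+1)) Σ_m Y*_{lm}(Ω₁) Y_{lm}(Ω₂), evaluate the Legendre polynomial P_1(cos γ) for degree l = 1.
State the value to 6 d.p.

0.441108

Addition theorem: P_1(cos γ) = (4π/3) Σ_m Y*_{lm}(Ω₁) Y_{lm}(Ω₂), m = −1…1:
  term(m=-1) = (-0.026565, 0.029065)   from Y*(Ω₁)=(-0.009314, 0.182814), Y(Ω₂)=(0.165962, 0.136859)
  term(m=+0) = (0.158438, 0.000000)   from Y*(Ω₁)=(-0.414388, -0.000000), Y(Ω₂)=(-0.382341, 0.000000)
  term(m=+1) = (-0.026565, -0.029065)   from Y*(Ω₁)=(0.009314, 0.182814), Y(Ω₂)=(-0.165962, 0.136859)
Total Σ_m = (0.105307, 0.000000). Multiply by 4.188790: (0.441108, 0.000000). P_1(cos γ) = 0.441108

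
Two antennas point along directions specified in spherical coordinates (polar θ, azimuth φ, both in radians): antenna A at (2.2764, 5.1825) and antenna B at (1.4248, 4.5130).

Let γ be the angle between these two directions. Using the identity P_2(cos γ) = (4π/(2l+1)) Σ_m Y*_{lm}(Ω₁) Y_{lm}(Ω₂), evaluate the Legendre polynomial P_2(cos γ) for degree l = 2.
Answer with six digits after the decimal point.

-0.130670

Summing Y*_{l m}(θ₁,φ₁)·Y_{l m}(θ₂,φ₂) over m ∈ [−2, 2]; prefactor 4π/(2·2+1) = 2.513274:
  term(m=-2) = +0.019442+0.082366i   from Y*(Ω₁)=-0.131972-0.180784i, Y(Ω₂)=-0.348432-0.146813i
  term(m=-1) = -0.033251-0.026316i   from Y*(Ω₁)=-0.172753+0.339994i, Y(Ω₂)=-0.022024+0.108990i
  term(m=+0) = -0.024373+0.000000i   from Y*(Ω₁)=+0.082516-0.000000i, Y(Ω₂)=-0.295367+0.000000i
  term(m=+1) = -0.033251+0.026316i   from Y*(Ω₁)=+0.172753+0.339994i, Y(Ω₂)=+0.022024+0.108990i
  term(m=+2) = +0.019442-0.082366i   from Y*(Ω₁)=-0.131972+0.180784i, Y(Ω₂)=-0.348432+0.146813i
Σ over m = -0.051992+0.000000i; ×(4π/5) → -0.130670+0.000000i. Real part: -0.130670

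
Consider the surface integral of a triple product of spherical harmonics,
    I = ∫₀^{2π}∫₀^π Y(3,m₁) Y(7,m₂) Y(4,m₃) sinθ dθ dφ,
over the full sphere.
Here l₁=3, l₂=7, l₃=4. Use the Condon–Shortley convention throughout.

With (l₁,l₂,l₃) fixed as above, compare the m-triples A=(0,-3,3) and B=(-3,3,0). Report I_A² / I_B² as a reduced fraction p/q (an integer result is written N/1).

Shared (l₁,l₂,l₃)=(3,7,4): N and (l;000)² cancel in I_A²/I_B².
A: Δ = 6!·0!·8!/15! = 1/45045; Racah Σ t=3..3: t=3:−1/181440 = -1/181440; ⇒ 3j(3 7 4; 0 -3 3)² = 32/3003, sgn +1
B: Δ = 6!·0!·8!/15! = 1/45045; Racah Σ t=6..6: t=6:+1/414720 = 1/414720; ⇒ 3j(3 7 4; -3 3 0)² = 2/429, sgn +1
I_A²/I_B² = (32/3003)/(2/429) = 16/7

16/7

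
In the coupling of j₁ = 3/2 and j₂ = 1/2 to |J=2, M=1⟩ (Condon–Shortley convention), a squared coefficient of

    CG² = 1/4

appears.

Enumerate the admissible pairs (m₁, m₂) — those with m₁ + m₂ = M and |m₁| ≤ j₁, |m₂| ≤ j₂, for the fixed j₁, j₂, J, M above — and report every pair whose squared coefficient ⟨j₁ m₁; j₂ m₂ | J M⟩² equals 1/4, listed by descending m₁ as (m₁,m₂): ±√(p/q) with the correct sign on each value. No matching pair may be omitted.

(3/2,-1/2): +√(1/4)

Admissible pairs with m₁+m₂ = M = 1: (1/2,1/2), (3/2,-1/2)
  (m₁,m₂)=(3/2,-1/2): CG² = 1/4, CG = +√(1/4)   ← matches the target
  (m₁,m₂)=(1/2,1/2): CG² = 3/4, CG = +√(3/4)
Pairs with CG² = 1/4: (3/2,-1/2): +√(1/4)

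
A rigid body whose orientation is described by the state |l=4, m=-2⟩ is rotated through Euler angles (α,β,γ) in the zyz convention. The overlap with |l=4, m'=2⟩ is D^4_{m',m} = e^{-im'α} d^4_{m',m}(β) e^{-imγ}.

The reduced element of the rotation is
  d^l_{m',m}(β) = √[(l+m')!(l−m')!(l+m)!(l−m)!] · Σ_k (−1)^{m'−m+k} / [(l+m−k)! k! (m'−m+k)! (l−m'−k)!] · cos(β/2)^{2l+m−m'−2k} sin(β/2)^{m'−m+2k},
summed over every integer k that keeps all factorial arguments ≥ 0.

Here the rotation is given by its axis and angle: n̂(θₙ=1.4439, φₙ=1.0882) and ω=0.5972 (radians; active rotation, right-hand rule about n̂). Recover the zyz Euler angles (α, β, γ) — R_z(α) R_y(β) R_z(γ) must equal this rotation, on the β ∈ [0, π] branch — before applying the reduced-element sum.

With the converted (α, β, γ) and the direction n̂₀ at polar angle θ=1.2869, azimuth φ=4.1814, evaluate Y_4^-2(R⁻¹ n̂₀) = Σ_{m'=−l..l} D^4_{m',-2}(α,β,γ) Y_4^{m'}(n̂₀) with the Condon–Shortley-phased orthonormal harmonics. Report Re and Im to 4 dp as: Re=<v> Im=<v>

Re=0.0157 Im=0.2446

Axis–angle → zyz. n̂ = (sinθₙcosφₙ, sinθₙsinφₙ, cosθₙ) = (+0.460349, +0.878671, +0.126556), ω = 0.5972.
R = I cosω + sinω [n̂]ₓ + (1−cosω) n̂n̂ᵀ gives
  R = [+0.863594, -0.001153, +0.504186; +0.141179, +0.960547, -0.239620; -0.484018, +0.278115, +0.829686]
β = atan2(√(R₁₃²+R₂₃²), R₃₃) = 0.592252; α = atan2(R₂₃, R₁₃) mod 2π = 5.839524; γ = atan2(R₃₂, −R₃₁) mod 2π = 0.521531
Need the full column D^4_{m',-2} for m'=−4..4 at α=5.8395, β=0.5923, γ=0.5215.
cos(β/2)=0.956474, sin(β/2)=0.291817
d^4_{-4,-2}: single k=2 term ⇒ +0.345016;  D = +0.256732-0.230488i
d^4_{-3,-2}: k∈[1..2] ⇒ +0.799627 -0.223297 = +0.576330;  D = +0.552605-0.163655i
d^4_{-2,-2}: k∈[0..2] ⇒ +0.700464 -0.782424 +0.091039 = +0.009079;  D = +0.008969+0.001408i
d^4_{-1,-2}: k∈[0..2] ⇒ -0.906692 +0.421992 -0.026187 = -0.510886;  D = -0.421826-0.288215i
d^4_{0,-2}: k∈[0..2] ⇒ +0.618560 -0.153541 +0.005360 = +0.470378;  D = +0.236872+0.406384i
d^4_{1,-2}: k∈[0..2] ⇒ -0.281328 +0.039281 -0.000731 = -0.242779;  D = -0.020387-0.241921i
d^4_{2,-2}: k∈[0..2] ⇒ +0.091039 -0.006779 +0.000053 = +0.084312;  D = -0.029669+0.078920i
d^4_{3,-2}: k∈[0..1] ⇒ -0.020785 +0.000645 = -0.020140;  D = +0.014493-0.013985i
d^4_{4,-2}: single k=0 term ⇒ +0.002989;  D = -0.002834+0.000951i
Y_4^{m'}(θ=1.2869,φ=4.1814) and Σ D·Y over m':
  (+0.2567-0.2305i)·(-0.1974+0.3198i)  (+0.5526-0.1637i)·(+0.3101+0.0069i)  (+0.0090+0.0014i)·(+0.0677+0.1214i)  (-0.4218-0.2882i)·(+0.1579-0.2688i)  (+0.2369+0.4064i)·(+0.0912+0.0000i)  (-0.0204-0.2419i)·(-0.1579-0.2688i)  (-0.0297+0.0789i)·(+0.0677-0.1214i)  (+0.0145-0.0140i)·(-0.3101+0.0069i)  (-0.0028+0.0010i)·(-0.1974-0.3198i)
Y_4^-2(R⁻¹ n̂) = +0.015661+0.244562i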